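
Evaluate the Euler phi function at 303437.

Factor: 303437 = 37 · 59 · 139.
φ(303437) = (37−1) · (59−1) · (139−1) = 36 · 58 · 138 = 288144.

288144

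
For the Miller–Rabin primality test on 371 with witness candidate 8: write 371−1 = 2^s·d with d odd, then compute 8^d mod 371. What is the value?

71

371 − 1 = 370 = 2^1 · 185, so d = 185.
8^1 ≡ 8 (mod 371)
8^2 ≡ 8^2 = 64 ≡ 64 (mod 371)
8^4 ≡ 64^2 = 4096 ≡ 15 (mod 371)
8^8 ≡ 15^2 = 225 ≡ 225 (mod 371)
8^16 ≡ 225^2 = 50625 ≡ 169 (mod 371)
8^32 ≡ 169^2 = 28561 ≡ 365 (mod 371)
8^64 ≡ 365^2 = 133225 ≡ 36 (mod 371)
8^128 ≡ 36^2 = 1296 ≡ 183 (mod 371)
185 = 128 + 32 + 16 + 8 + 1 in binary powers of 2.
So 8^185 ≡ 183 · 365 · 169 · 225 · 8 ≡ 71 (mod 371).
Squaring chain: 71; never reaches −1, so base 8 is a Miller–Rabin witness that 371 is composite.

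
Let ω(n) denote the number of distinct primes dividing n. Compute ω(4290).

5

4290 = 2 · 2145
2145 = 3 · 715
715 = 5 · 143
143 = 11 · 13
4290 = 2 · 3 · 5 · 11 · 13, which has 5 distinct prime factors.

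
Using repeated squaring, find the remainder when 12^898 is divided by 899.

12^1 ≡ 12 (mod 899)
12^2 ≡ 12^2 = 144 ≡ 144 (mod 899)
12^4 ≡ 144^2 = 20736 ≡ 59 (mod 899)
12^8 ≡ 59^2 = 3481 ≡ 784 (mod 899)
12^16 ≡ 784^2 = 614656 ≡ 639 (mod 899)
12^32 ≡ 639^2 = 408321 ≡ 175 (mod 899)
12^64 ≡ 175^2 = 30625 ≡ 59 (mod 899)
12^128 ≡ 59^2 = 3481 ≡ 784 (mod 899)
12^256 ≡ 784^2 = 614656 ≡ 639 (mod 899)
12^512 ≡ 639^2 = 408321 ≡ 175 (mod 899)
898 = 512 + 256 + 128 + 2 in binary powers of 2.
So 12^898 ≡ 175 · 639 · 784 · 144 ≡ 231 (mod 899).
Since 231 ≠ 1, base 12 is a Fermat witness: 899 is composite.

231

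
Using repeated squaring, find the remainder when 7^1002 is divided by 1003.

546

7^1 ≡ 7 (mod 1003)
7^2 ≡ 7^2 = 49 ≡ 49 (mod 1003)
7^4 ≡ 49^2 = 2401 ≡ 395 (mod 1003)
7^8 ≡ 395^2 = 156025 ≡ 560 (mod 1003)
7^16 ≡ 560^2 = 313600 ≡ 664 (mod 1003)
7^32 ≡ 664^2 = 440896 ≡ 579 (mod 1003)
7^64 ≡ 579^2 = 335241 ≡ 239 (mod 1003)
7^128 ≡ 239^2 = 57121 ≡ 953 (mod 1003)
7^256 ≡ 953^2 = 908209 ≡ 494 (mod 1003)
7^512 ≡ 494^2 = 244036 ≡ 307 (mod 1003)
1002 = 512 + 256 + 128 + 64 + 32 + 8 + 2 in binary powers of 2.
So 7^1002 ≡ 307 · 494 · 953 · 239 · 579 · 560 · 49 ≡ 546 (mod 1003).
Since 546 ≠ 1, base 7 is a Fermat witness: 1003 is composite.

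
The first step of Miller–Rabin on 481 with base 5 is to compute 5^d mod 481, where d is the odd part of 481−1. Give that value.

177

481 − 1 = 480 = 2^5 · 15, so d = 15.
5^1 ≡ 5 (mod 481)
5^2 ≡ 5^2 = 25 ≡ 25 (mod 481)
5^4 ≡ 25^2 = 625 ≡ 144 (mod 481)
5^8 ≡ 144^2 = 20736 ≡ 53 (mod 481)
15 = 8 + 4 + 2 + 1 in binary powers of 2.
So 5^15 ≡ 53 · 144 · 25 · 5 ≡ 177 (mod 481).
Squaring chain: 177 → 64 → 248 → 417 → 248; never reaches −1, so base 5 is a Miller–Rabin witness that 481 is composite.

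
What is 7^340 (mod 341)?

7^1 ≡ 7 (mod 341)
7^2 ≡ 7^2 = 49 ≡ 49 (mod 341)
7^4 ≡ 49^2 = 2401 ≡ 14 (mod 341)
7^8 ≡ 14^2 = 196 ≡ 196 (mod 341)
7^16 ≡ 196^2 = 38416 ≡ 224 (mod 341)
7^32 ≡ 224^2 = 50176 ≡ 49 (mod 341)
7^64 ≡ 49^2 = 2401 ≡ 14 (mod 341)
7^128 ≡ 14^2 = 196 ≡ 196 (mod 341)
7^256 ≡ 196^2 = 38416 ≡ 224 (mod 341)
340 = 256 + 64 + 16 + 4 in binary powers of 2.
So 7^340 ≡ 224 · 14 · 224 · 14 ≡ 56 (mod 341).
Since 56 ≠ 1, base 7 is a Fermat witness: 341 is composite.

56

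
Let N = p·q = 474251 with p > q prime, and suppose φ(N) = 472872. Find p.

733

φ(n) = (p−1)(q−1) = n − (p+q) + 1, so p + q = 474251 − 472872 + 1 = 1380.
p and q are the roots of t² − 1380t + 474251 = 0.
Discriminant: 1380² − 4·474251 = 1904400 − 1897004 = 7396; √7396 = 86.
q = (1380 − 86)/2 = 647, p = (1380 + 86)/2 = 733.
Check: 647 · 733 = 474251.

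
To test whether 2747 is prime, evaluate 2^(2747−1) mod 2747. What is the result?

1212

2^1 ≡ 2 (mod 2747)
2^2 ≡ 2^2 = 4 ≡ 4 (mod 2747)
2^4 ≡ 4^2 = 16 ≡ 16 (mod 2747)
2^8 ≡ 16^2 = 256 ≡ 256 (mod 2747)
2^16 ≡ 256^2 = 65536 ≡ 2355 (mod 2747)
2^32 ≡ 2355^2 = 5546025 ≡ 2579 (mod 2747)
2^64 ≡ 2579^2 = 6651241 ≡ 754 (mod 2747)
2^128 ≡ 754^2 = 568516 ≡ 2634 (mod 2747)
2^256 ≡ 2634^2 = 6937956 ≡ 1781 (mod 2747)
2^512 ≡ 1781^2 = 3171961 ≡ 1923 (mod 2747)
2^1024 ≡ 1923^2 = 3697929 ≡ 467 (mod 2747)
2^2048 ≡ 467^2 = 218089 ≡ 1076 (mod 2747)
2746 = 2048 + 512 + 128 + 32 + 16 + 8 + 2 in binary powers of 2.
So 2^2746 ≡ 1076 · 1923 · 2634 · 2579 · 2355 · 256 · 4 ≡ 1212 (mod 2747).
Since 1212 ≠ 1, base 2 is a Fermat witness: 2747 is composite.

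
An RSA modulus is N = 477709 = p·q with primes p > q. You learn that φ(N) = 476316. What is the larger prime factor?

φ(n) = (p−1)(q−1) = n − (p+q) + 1, so p + q = 477709 − 476316 + 1 = 1394.
p and q are the roots of t² − 1394t + 477709 = 0.
Discriminant: 1394² − 4·477709 = 1943236 − 1910836 = 32400; √32400 = 180.
q = (1394 − 180)/2 = 607, p = (1394 + 180)/2 = 787.
Check: 607 · 787 = 477709.

787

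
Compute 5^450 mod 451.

5^1 ≡ 5 (mod 451)
5^2 ≡ 5^2 = 25 ≡ 25 (mod 451)
5^4 ≡ 25^2 = 625 ≡ 174 (mod 451)
5^8 ≡ 174^2 = 30276 ≡ 59 (mod 451)
5^16 ≡ 59^2 = 3481 ≡ 324 (mod 451)
5^32 ≡ 324^2 = 104976 ≡ 344 (mod 451)
5^64 ≡ 344^2 = 118336 ≡ 174 (mod 451)
5^128 ≡ 174^2 = 30276 ≡ 59 (mod 451)
5^256 ≡ 59^2 = 3481 ≡ 324 (mod 451)
450 = 256 + 128 + 64 + 2 in binary powers of 2.
So 5^450 ≡ 324 · 59 · 174 · 25 ≡ 122 (mod 451).
Since 122 ≠ 1, base 5 is a Fermat witness: 451 is composite.

122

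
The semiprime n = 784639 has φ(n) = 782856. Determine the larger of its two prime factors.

997

φ(n) = (p−1)(q−1) = n − (p+q) + 1, so p + q = 784639 − 782856 + 1 = 1784.
p and q are the roots of t² − 1784t + 784639 = 0.
Discriminant: 1784² − 4·784639 = 3182656 − 3138556 = 44100; √44100 = 210.
q = (1784 − 210)/2 = 787, p = (1784 + 210)/2 = 997.
Check: 787 · 997 = 784639.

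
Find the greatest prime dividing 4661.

4661 = 59 · 79
79 is prime.
So 4661 = 59 · 79; the largest prime factor is 79.

79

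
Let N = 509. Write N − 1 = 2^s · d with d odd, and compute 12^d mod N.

509 − 1 = 508 = 2^2 · 127, so d = 127.
12^1 ≡ 12 (mod 509)
12^2 ≡ 12^2 = 144 ≡ 144 (mod 509)
12^4 ≡ 144^2 = 20736 ≡ 376 (mod 509)
12^8 ≡ 376^2 = 141376 ≡ 383 (mod 509)
12^16 ≡ 383^2 = 146689 ≡ 97 (mod 509)
12^32 ≡ 97^2 = 9409 ≡ 247 (mod 509)
12^64 ≡ 247^2 = 61009 ≡ 438 (mod 509)
127 = 64 + 32 + 16 + 8 + 4 + 2 + 1 in binary powers of 2.
So 12^127 ≡ 438 · 247 · 97 · 383 · 376 · 144 · 12 ≡ 208 (mod 509).
Squaring chain: 208 → 508; reaches −1, so base 12 does not prove 509 composite.

208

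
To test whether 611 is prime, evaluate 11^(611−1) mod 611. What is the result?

11^1 ≡ 11 (mod 611)
11^2 ≡ 11^2 = 121 ≡ 121 (mod 611)
11^4 ≡ 121^2 = 14641 ≡ 588 (mod 611)
11^8 ≡ 588^2 = 345744 ≡ 529 (mod 611)
11^16 ≡ 529^2 = 279841 ≡ 3 (mod 611)
11^32 ≡ 3^2 = 9 ≡ 9 (mod 611)
11^64 ≡ 9^2 = 81 ≡ 81 (mod 611)
11^128 ≡ 81^2 = 6561 ≡ 451 (mod 611)
11^256 ≡ 451^2 = 203401 ≡ 549 (mod 611)
11^512 ≡ 549^2 = 301401 ≡ 178 (mod 611)
610 = 512 + 64 + 32 + 2 in binary powers of 2.
So 11^610 ≡ 178 · 81 · 9 · 121 ≡ 335 (mod 611).
Since 335 ≠ 1, base 11 is a Fermat witness: 611 is composite.

335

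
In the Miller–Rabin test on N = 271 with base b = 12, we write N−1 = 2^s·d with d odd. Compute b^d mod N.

270

271 − 1 = 270 = 2^1 · 135, so d = 135.
12^1 ≡ 12 (mod 271)
12^2 ≡ 12^2 = 144 ≡ 144 (mod 271)
12^4 ≡ 144^2 = 20736 ≡ 140 (mod 271)
12^8 ≡ 140^2 = 19600 ≡ 88 (mod 271)
12^16 ≡ 88^2 = 7744 ≡ 156 (mod 271)
12^32 ≡ 156^2 = 24336 ≡ 217 (mod 271)
12^64 ≡ 217^2 = 47089 ≡ 206 (mod 271)
12^128 ≡ 206^2 = 42436 ≡ 160 (mod 271)
135 = 128 + 4 + 2 + 1 in binary powers of 2.
So 12^135 ≡ 160 · 140 · 144 · 12 ≡ 270 (mod 271).
Since 12^d ≡ 270 (mod 271), base 12 does not prove 271 composite.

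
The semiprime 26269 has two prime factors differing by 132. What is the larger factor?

Since p = q + 132, we have 26269 = q(q + 132), so q² + 132q − 26269 = 0.
Discriminant: 132² + 4·26269 = 17424 + 105076 = 122500; √122500 = 350.
q = (−132 + 350)/2 = 109, and p = q + 132 = 241.
Check: 109 · 241 = 26269.

241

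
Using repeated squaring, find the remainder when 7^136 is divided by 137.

1

7^1 ≡ 7 (mod 137)
7^2 ≡ 7^2 = 49 ≡ 49 (mod 137)
7^4 ≡ 49^2 = 2401 ≡ 72 (mod 137)
7^8 ≡ 72^2 = 5184 ≡ 115 (mod 137)
7^16 ≡ 115^2 = 13225 ≡ 73 (mod 137)
7^32 ≡ 73^2 = 5329 ≡ 123 (mod 137)
7^64 ≡ 123^2 = 15129 ≡ 59 (mod 137)
7^128 ≡ 59^2 = 3481 ≡ 56 (mod 137)
136 = 128 + 8 in binary powers of 2.
So 7^136 ≡ 56 · 115 ≡ 1 (mod 137).
Since the result is 1, base 7 gives no evidence that 137 is composite.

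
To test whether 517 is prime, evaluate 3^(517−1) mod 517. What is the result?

3^1 ≡ 3 (mod 517)
3^2 ≡ 3^2 = 9 ≡ 9 (mod 517)
3^4 ≡ 9^2 = 81 ≡ 81 (mod 517)
3^8 ≡ 81^2 = 6561 ≡ 357 (mod 517)
3^16 ≡ 357^2 = 127449 ≡ 267 (mod 517)
3^32 ≡ 267^2 = 71289 ≡ 460 (mod 517)
3^64 ≡ 460^2 = 211600 ≡ 147 (mod 517)
3^128 ≡ 147^2 = 21609 ≡ 412 (mod 517)
3^256 ≡ 412^2 = 169744 ≡ 168 (mod 517)
3^512 ≡ 168^2 = 28224 ≡ 306 (mod 517)
516 = 512 + 4 in binary powers of 2.
So 3^516 ≡ 306 · 81 ≡ 487 (mod 517).
Since 487 ≠ 1, base 3 is a Fermat witness: 517 is composite.

487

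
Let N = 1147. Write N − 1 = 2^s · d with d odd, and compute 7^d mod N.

1147 − 1 = 1146 = 2^1 · 573, so d = 573.
7^1 ≡ 7 (mod 1147)
7^2 ≡ 7^2 = 49 ≡ 49 (mod 1147)
7^4 ≡ 49^2 = 2401 ≡ 107 (mod 1147)
7^8 ≡ 107^2 = 11449 ≡ 1126 (mod 1147)
7^16 ≡ 1126^2 = 1267876 ≡ 441 (mod 1147)
7^32 ≡ 441^2 = 194481 ≡ 638 (mod 1147)
7^64 ≡ 638^2 = 407044 ≡ 1006 (mod 1147)
7^128 ≡ 1006^2 = 1012036 ≡ 382 (mod 1147)
7^256 ≡ 382^2 = 145924 ≡ 255 (mod 1147)
7^512 ≡ 255^2 = 65025 ≡ 793 (mod 1147)
573 = 512 + 32 + 16 + 8 + 4 + 1 in binary powers of 2.
So 7^573 ≡ 793 · 638 · 441 · 1126 · 107 · 7 ≡ 1025 (mod 1147).
Squaring chain: 1025; never reaches −1, so base 7 is a Miller–Rabin witness that 1147 is composite.

1025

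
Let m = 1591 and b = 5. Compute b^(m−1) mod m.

1454

5^1 ≡ 5 (mod 1591)
5^2 ≡ 5^2 = 25 ≡ 25 (mod 1591)
5^4 ≡ 25^2 = 625 ≡ 625 (mod 1591)
5^8 ≡ 625^2 = 390625 ≡ 830 (mod 1591)
5^16 ≡ 830^2 = 688900 ≡ 1588 (mod 1591)
5^32 ≡ 1588^2 = 2521744 ≡ 9 (mod 1591)
5^64 ≡ 9^2 = 81 ≡ 81 (mod 1591)
5^128 ≡ 81^2 = 6561 ≡ 197 (mod 1591)
5^256 ≡ 197^2 = 38809 ≡ 625 (mod 1591)
5^512 ≡ 625^2 = 390625 ≡ 830 (mod 1591)
5^1024 ≡ 830^2 = 688900 ≡ 1588 (mod 1591)
1590 = 1024 + 512 + 32 + 16 + 4 + 2 in binary powers of 2.
So 5^1590 ≡ 1588 · 830 · 9 · 1588 · 625 · 25 ≡ 1454 (mod 1591).
Since 1454 ≠ 1, base 5 is a Fermat witness: 1591 is composite.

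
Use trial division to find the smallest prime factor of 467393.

29

467393 is odd.
Digit sum 32, not divisible by 3.
Ends in 3: not divisible by 5.
7: 467393 = 7·66770 + 3
11: 467393 = 11·42490 + 3
13: 467393 = 13·35953 + 4
17: 467393 = 17·27493 + 12
19: 467393 = 19·24599 + 12
23: 467393 = 23·20321 + 10
29: 467393 = 29·16117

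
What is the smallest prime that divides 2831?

19

2831 is odd.
Digit sum 14, not divisible by 3.
Ends in 1: not divisible by 5.
7: 2831 = 7·404 + 3
11: 2831 = 11·257 + 4
13: 2831 = 13·217 + 10
17: 2831 = 17·166 + 9
19: 2831 = 19·149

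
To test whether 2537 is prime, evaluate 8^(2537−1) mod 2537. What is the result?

8^1 ≡ 8 (mod 2537)
8^2 ≡ 8^2 = 64 ≡ 64 (mod 2537)
8^4 ≡ 64^2 = 4096 ≡ 1559 (mod 2537)
8^8 ≡ 1559^2 = 2430481 ≡ 35 (mod 2537)
8^16 ≡ 35^2 = 1225 ≡ 1225 (mod 2537)
8^32 ≡ 1225^2 = 1500625 ≡ 1258 (mod 2537)
8^64 ≡ 1258^2 = 1582564 ≡ 2013 (mod 2537)
8^128 ≡ 2013^2 = 4052169 ≡ 580 (mod 2537)
8^256 ≡ 580^2 = 336400 ≡ 1516 (mod 2537)
8^512 ≡ 1516^2 = 2298256 ≡ 2271 (mod 2537)
8^1024 ≡ 2271^2 = 5157441 ≡ 2257 (mod 2537)
8^2048 ≡ 2257^2 = 5094049 ≡ 2290 (mod 2537)
2536 = 2048 + 256 + 128 + 64 + 32 + 8 in binary powers of 2.
So 8^2536 ≡ 2290 · 1516 · 580 · 2013 · 1258 · 35 ≡ 21 (mod 2537).
Since 21 ≠ 1, base 8 is a Fermat witness: 2537 is composite.

21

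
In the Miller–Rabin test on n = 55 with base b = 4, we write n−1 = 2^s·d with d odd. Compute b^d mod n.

49

55 − 1 = 54 = 2^1 · 27, so d = 27.
4^1 ≡ 4 (mod 55)
4^2 ≡ 4^2 = 16 ≡ 16 (mod 55)
4^4 ≡ 16^2 = 256 ≡ 36 (mod 55)
4^8 ≡ 36^2 = 1296 ≡ 31 (mod 55)
4^16 ≡ 31^2 = 961 ≡ 26 (mod 55)
27 = 16 + 8 + 2 + 1 in binary powers of 2.
So 4^27 ≡ 26 · 31 · 16 · 4 ≡ 49 (mod 55).
Squaring chain: 49; never reaches −1, so base 4 is a Miller–Rabin witness that 55 is composite.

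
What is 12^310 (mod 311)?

1

12^1 ≡ 12 (mod 311)
12^2 ≡ 12^2 = 144 ≡ 144 (mod 311)
12^4 ≡ 144^2 = 20736 ≡ 210 (mod 311)
12^8 ≡ 210^2 = 44100 ≡ 249 (mod 311)
12^16 ≡ 249^2 = 62001 ≡ 112 (mod 311)
12^32 ≡ 112^2 = 12544 ≡ 104 (mod 311)
12^64 ≡ 104^2 = 10816 ≡ 242 (mod 311)
12^128 ≡ 242^2 = 58564 ≡ 96 (mod 311)
12^256 ≡ 96^2 = 9216 ≡ 197 (mod 311)
310 = 256 + 32 + 16 + 4 + 2 in binary powers of 2.
So 12^310 ≡ 197 · 104 · 112 · 210 · 144 ≡ 1 (mod 311).
Since the result is 1, base 12 gives no evidence that 311 is composite.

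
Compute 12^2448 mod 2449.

12^1 ≡ 12 (mod 2449)
12^2 ≡ 12^2 = 144 ≡ 144 (mod 2449)
12^4 ≡ 144^2 = 20736 ≡ 1144 (mod 2449)
12^8 ≡ 1144^2 = 1308736 ≡ 970 (mod 2449)
12^16 ≡ 970^2 = 940900 ≡ 484 (mod 2449)
12^32 ≡ 484^2 = 234256 ≡ 1601 (mod 2449)
12^64 ≡ 1601^2 = 2563201 ≡ 1547 (mod 2449)
12^128 ≡ 1547^2 = 2393209 ≡ 536 (mod 2449)
12^256 ≡ 536^2 = 287296 ≡ 763 (mod 2449)
12^512 ≡ 763^2 = 582169 ≡ 1756 (mod 2449)
12^1024 ≡ 1756^2 = 3083536 ≡ 245 (mod 2449)
12^2048 ≡ 245^2 = 60025 ≡ 1249 (mod 2449)
2448 = 2048 + 256 + 128 + 16 in binary powers of 2.
So 12^2448 ≡ 1249 · 763 · 536 · 484 ≡ 907 (mod 2449).
Since 907 ≠ 1, base 12 is a Fermat witness: 2449 is composite.

907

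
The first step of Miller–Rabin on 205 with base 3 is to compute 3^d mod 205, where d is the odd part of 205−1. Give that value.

205 − 1 = 204 = 2^2 · 51, so d = 51.
3^1 ≡ 3 (mod 205)
3^2 ≡ 3^2 = 9 ≡ 9 (mod 205)
3^4 ≡ 9^2 = 81 ≡ 81 (mod 205)
3^8 ≡ 81^2 = 6561 ≡ 1 (mod 205)
3^16 ≡ 1^2 = 1 ≡ 1 (mod 205)
3^32 ≡ 1^2 = 1 ≡ 1 (mod 205)
51 = 32 + 16 + 2 + 1 in binary powers of 2.
So 3^51 ≡ 1 · 1 · 9 · 3 ≡ 27 (mod 205).
Squaring chain: 27 → 114; never reaches −1, so base 3 is a Miller–Rabin witness that 205 is composite.

27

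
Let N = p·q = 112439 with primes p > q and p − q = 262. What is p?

Since p = q + 262, we have 112439 = q(q + 262), so q² + 262q − 112439 = 0.
Discriminant: 262² + 4·112439 = 68644 + 449756 = 518400; √518400 = 720.
q = (−262 + 720)/2 = 229, and p = q + 262 = 491.
Check: 229 · 491 = 112439.

491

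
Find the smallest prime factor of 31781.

61

31781 is odd.
Digit sum 20, not divisible by 3.
Ends in 1: not divisible by 5.
7: 31781 = 7·4540 + 1
11: 31781 = 11·2889 + 2
13: 31781 = 13·2444 + 9
17: 31781 = 17·1869 + 8
19: 31781 = 19·1672 + 13
23: 31781 = 23·1381 + 18
29: 31781 = 29·1095 + 26
31: 31781 = 31·1025 + 6
37: 31781 = 37·858 + 35
41: 31781 = 41·775 + 6
43: 31781 = 43·739 + 4
47: 31781 = 47·676 + 9
53: 31781 = 53·599 + 34
59: 31781 = 59·538 + 39
61: 31781 = 61·521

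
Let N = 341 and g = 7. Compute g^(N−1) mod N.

7^1 ≡ 7 (mod 341)
7^2 ≡ 7^2 = 49 ≡ 49 (mod 341)
7^4 ≡ 49^2 = 2401 ≡ 14 (mod 341)
7^8 ≡ 14^2 = 196 ≡ 196 (mod 341)
7^16 ≡ 196^2 = 38416 ≡ 224 (mod 341)
7^32 ≡ 224^2 = 50176 ≡ 49 (mod 341)
7^64 ≡ 49^2 = 2401 ≡ 14 (mod 341)
7^128 ≡ 14^2 = 196 ≡ 196 (mod 341)
7^256 ≡ 196^2 = 38416 ≡ 224 (mod 341)
340 = 256 + 64 + 16 + 4 in binary powers of 2.
So 7^340 ≡ 224 · 14 · 224 · 14 ≡ 56 (mod 341).
Since 56 ≠ 1, base 7 is a Fermat witness: 341 is composite.

56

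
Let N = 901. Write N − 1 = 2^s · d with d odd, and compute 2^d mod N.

427

901 − 1 = 900 = 2^2 · 225, so d = 225.
2^1 ≡ 2 (mod 901)
2^2 ≡ 2^2 = 4 ≡ 4 (mod 901)
2^4 ≡ 4^2 = 16 ≡ 16 (mod 901)
2^8 ≡ 16^2 = 256 ≡ 256 (mod 901)
2^16 ≡ 256^2 = 65536 ≡ 664 (mod 901)
2^32 ≡ 664^2 = 440896 ≡ 307 (mod 901)
2^64 ≡ 307^2 = 94249 ≡ 545 (mod 901)
2^128 ≡ 545^2 = 297025 ≡ 596 (mod 901)
225 = 128 + 64 + 32 + 1 in binary powers of 2.
So 2^225 ≡ 596 · 545 · 307 · 2 ≡ 427 (mod 901).
Squaring chain: 427 → 327; never reaches −1, so base 2 is a Miller–Rabin witness that 901 is composite.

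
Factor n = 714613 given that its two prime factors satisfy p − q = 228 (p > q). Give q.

739

Since p = q + 228, we have 714613 = q(q + 228), so q² + 228q − 714613 = 0.
Discriminant: 228² + 4·714613 = 51984 + 2858452 = 2910436; √2910436 = 1706.
q = (−228 + 1706)/2 = 739, and p = q + 228 = 967.
Check: 739 · 967 = 714613.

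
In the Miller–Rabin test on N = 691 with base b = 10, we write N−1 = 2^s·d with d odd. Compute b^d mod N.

691 − 1 = 690 = 2^1 · 345, so d = 345.
10^1 ≡ 10 (mod 691)
10^2 ≡ 10^2 = 100 ≡ 100 (mod 691)
10^4 ≡ 100^2 = 10000 ≡ 326 (mod 691)
10^8 ≡ 326^2 = 106276 ≡ 553 (mod 691)
10^16 ≡ 553^2 = 305809 ≡ 387 (mod 691)
10^32 ≡ 387^2 = 149769 ≡ 513 (mod 691)
10^64 ≡ 513^2 = 263169 ≡ 589 (mod 691)
10^128 ≡ 589^2 = 346921 ≡ 39 (mod 691)
10^256 ≡ 39^2 = 1521 ≡ 139 (mod 691)
345 = 256 + 64 + 16 + 8 + 1 in binary powers of 2.
So 10^345 ≡ 139 · 589 · 387 · 553 · 10 ≡ 690 (mod 691).
Since 10^d ≡ 690 (mod 691), base 10 does not prove 691 composite.

690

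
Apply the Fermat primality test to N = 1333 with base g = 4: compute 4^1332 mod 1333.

4^1 ≡ 4 (mod 1333)
4^2 ≡ 4^2 = 16 ≡ 16 (mod 1333)
4^4 ≡ 16^2 = 256 ≡ 256 (mod 1333)
4^8 ≡ 256^2 = 65536 ≡ 219 (mod 1333)
4^16 ≡ 219^2 = 47961 ≡ 1306 (mod 1333)
4^32 ≡ 1306^2 = 1705636 ≡ 729 (mod 1333)
4^64 ≡ 729^2 = 531441 ≡ 907 (mod 1333)
4^128 ≡ 907^2 = 822649 ≡ 188 (mod 1333)
4^256 ≡ 188^2 = 35344 ≡ 686 (mod 1333)
4^512 ≡ 686^2 = 470596 ≡ 47 (mod 1333)
4^1024 ≡ 47^2 = 2209 ≡ 876 (mod 1333)
1332 = 1024 + 256 + 32 + 16 + 4 in binary powers of 2.
So 4^1332 ≡ 876 · 686 · 729 · 1306 · 256 ≡ 16 (mod 1333).
Since 16 ≠ 1, base 4 is a Fermat witness: 1333 is composite.

16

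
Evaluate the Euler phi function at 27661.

Factor: 27661 = 139 · 199.
φ(27661) = (139−1) · (199−1) = 138 · 198 = 27324.

27324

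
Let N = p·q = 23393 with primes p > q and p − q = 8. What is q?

149

Since p = q + 8, we have 23393 = q(q + 8), so q² + 8q − 23393 = 0.
Discriminant: 8² + 4·23393 = 64 + 93572 = 93636; √93636 = 306.
q = (−8 + 306)/2 = 149, and p = q + 8 = 157.
Check: 149 · 157 = 23393.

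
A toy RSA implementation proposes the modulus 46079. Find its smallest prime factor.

46079 is odd.
Digit sum 26, not divisible by 3.
Ends in 9: not divisible by 5.
7: 46079 = 7·6582 + 5
11: 46079 = 11·4189

11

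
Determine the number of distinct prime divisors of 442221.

5

442221 = 3 · 147407
147407 = 13 · 11339
11339 = 17 · 667
667 = 23 · 29
442221 = 3 · 13 · 17 · 23 · 29, which has 5 distinct prime factors.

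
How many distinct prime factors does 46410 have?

6

46410 = 2 · 23205
23205 = 3 · 7735
7735 = 5 · 1547
1547 = 7 · 221
221 = 13 · 17
46410 = 2 · 3 · 5 · 7 · 13 · 17, which has 6 distinct prime factors.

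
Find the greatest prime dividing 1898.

73

1898 = 2 · 949
949 = 13 · 73
73 is prime.
So 1898 = 2 · 13 · 73; the largest prime factor is 73.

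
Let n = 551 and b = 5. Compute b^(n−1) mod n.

480

5^1 ≡ 5 (mod 551)
5^2 ≡ 5^2 = 25 ≡ 25 (mod 551)
5^4 ≡ 25^2 = 625 ≡ 74 (mod 551)
5^8 ≡ 74^2 = 5476 ≡ 517 (mod 551)
5^16 ≡ 517^2 = 267289 ≡ 54 (mod 551)
5^32 ≡ 54^2 = 2916 ≡ 161 (mod 551)
5^64 ≡ 161^2 = 25921 ≡ 24 (mod 551)
5^128 ≡ 24^2 = 576 ≡ 25 (mod 551)
5^256 ≡ 25^2 = 625 ≡ 74 (mod 551)
5^512 ≡ 74^2 = 5476 ≡ 517 (mod 551)
550 = 512 + 32 + 4 + 2 in binary powers of 2.
So 5^550 ≡ 517 · 161 · 74 · 25 ≡ 480 (mod 551).
Since 480 ≠ 1, base 5 is a Fermat witness: 551 is composite.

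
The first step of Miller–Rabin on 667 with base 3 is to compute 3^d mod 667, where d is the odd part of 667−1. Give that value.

667 − 1 = 666 = 2^1 · 333, so d = 333.
3^1 ≡ 3 (mod 667)
3^2 ≡ 3^2 = 9 ≡ 9 (mod 667)
3^4 ≡ 9^2 = 81 ≡ 81 (mod 667)
3^8 ≡ 81^2 = 6561 ≡ 558 (mod 667)
3^16 ≡ 558^2 = 311364 ≡ 542 (mod 667)
3^32 ≡ 542^2 = 293764 ≡ 284 (mod 667)
3^64 ≡ 284^2 = 80656 ≡ 616 (mod 667)
3^128 ≡ 616^2 = 379456 ≡ 600 (mod 667)
3^256 ≡ 600^2 = 360000 ≡ 487 (mod 667)
333 = 256 + 64 + 8 + 4 + 1 in binary powers of 2.
So 3^333 ≡ 487 · 616 · 558 · 81 · 3 ≡ 188 (mod 667).
Squaring chain: 188; never reaches −1, so base 3 is a Miller–Rabin witness that 667 is composite.

188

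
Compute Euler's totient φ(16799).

Factor: 16799 = 107 · 157.
φ(16799) = (107−1) · (157−1) = 106 · 156 = 16536.

16536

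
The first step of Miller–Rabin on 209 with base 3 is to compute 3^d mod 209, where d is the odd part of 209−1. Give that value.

71

209 − 1 = 208 = 2^4 · 13, so d = 13.
3^1 ≡ 3 (mod 209)
3^2 ≡ 3^2 = 9 ≡ 9 (mod 209)
3^4 ≡ 9^2 = 81 ≡ 81 (mod 209)
3^8 ≡ 81^2 = 6561 ≡ 82 (mod 209)
13 = 8 + 4 + 1 in binary powers of 2.
So 3^13 ≡ 82 · 81 · 3 ≡ 71 (mod 209).
Squaring chain: 71 → 25 → 207 → 4; never reaches −1, so base 3 is a Miller–Rabin witness that 209 is composite.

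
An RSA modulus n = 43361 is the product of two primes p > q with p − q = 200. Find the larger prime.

Since p = q + 200, we have 43361 = q(q + 200), so q² + 200q − 43361 = 0.
Discriminant: 200² + 4·43361 = 40000 + 173444 = 213444; √213444 = 462.
q = (−200 + 462)/2 = 131, and p = q + 200 = 331.
Check: 131 · 331 = 43361.

331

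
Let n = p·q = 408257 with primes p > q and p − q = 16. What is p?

Since p = q + 16, we have 408257 = q(q + 16), so q² + 16q − 408257 = 0.
Discriminant: 16² + 4·408257 = 256 + 1633028 = 1633284; √1633284 = 1278.
q = (−16 + 1278)/2 = 631, and p = q + 16 = 647.
Check: 631 · 647 = 408257.

647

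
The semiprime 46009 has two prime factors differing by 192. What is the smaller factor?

139

Since p = q + 192, we have 46009 = q(q + 192), so q² + 192q − 46009 = 0.
Discriminant: 192² + 4·46009 = 36864 + 184036 = 220900; √220900 = 470.
q = (−192 + 470)/2 = 139, and p = q + 192 = 331.
Check: 139 · 331 = 46009.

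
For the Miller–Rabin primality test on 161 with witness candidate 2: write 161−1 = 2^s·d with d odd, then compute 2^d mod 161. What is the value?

32

161 − 1 = 160 = 2^5 · 5, so d = 5.
2^1 ≡ 2 (mod 161)
2^2 ≡ 2^2 = 4 ≡ 4 (mod 161)
2^4 ≡ 4^2 = 16 ≡ 16 (mod 161)
5 = 4 + 1 in binary powers of 2.
So 2^5 ≡ 16 · 2 ≡ 32 (mod 161).
Squaring chain: 32 → 58 → 144 → 128 → 123; never reaches −1, so base 2 is a Miller–Rabin witness that 161 is composite.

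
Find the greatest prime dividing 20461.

79

20461 = 7 · 2923
2923 = 37 · 79
79 is prime.
So 20461 = 7 · 37 · 79; the largest prime factor is 79.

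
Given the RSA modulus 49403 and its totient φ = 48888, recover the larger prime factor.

389

φ(n) = (p−1)(q−1) = n − (p+q) + 1, so p + q = 49403 − 48888 + 1 = 516.
p and q are the roots of t² − 516t + 49403 = 0.
Discriminant: 516² − 4·49403 = 266256 − 197612 = 68644; √68644 = 262.
q = (516 − 262)/2 = 127, p = (516 + 262)/2 = 389.
Check: 127 · 389 = 49403.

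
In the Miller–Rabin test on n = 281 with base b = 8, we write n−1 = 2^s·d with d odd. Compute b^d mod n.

280

281 − 1 = 280 = 2^3 · 35, so d = 35.
8^1 ≡ 8 (mod 281)
8^2 ≡ 8^2 = 64 ≡ 64 (mod 281)
8^4 ≡ 64^2 = 4096 ≡ 162 (mod 281)
8^8 ≡ 162^2 = 26244 ≡ 111 (mod 281)
8^16 ≡ 111^2 = 12321 ≡ 238 (mod 281)
8^32 ≡ 238^2 = 56644 ≡ 163 (mod 281)
35 = 32 + 2 + 1 in binary powers of 2.
So 8^35 ≡ 163 · 64 · 8 ≡ 280 (mod 281).
Since 8^d ≡ 280 (mod 281), base 8 does not prove 281 composite.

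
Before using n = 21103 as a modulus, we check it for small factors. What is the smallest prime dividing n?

47

21103 is odd.
Digit sum 7, not divisible by 3.
Ends in 3: not divisible by 5.
7: 21103 = 7·3014 + 5
11: 21103 = 11·1918 + 5
13: 21103 = 13·1623 + 4
17: 21103 = 17·1241 + 6
19: 21103 = 19·1110 + 13
23: 21103 = 23·917 + 12
29: 21103 = 29·727 + 20
31: 21103 = 31·680 + 23
37: 21103 = 37·570 + 13
41: 21103 = 41·514 + 29
43: 21103 = 43·490 + 33
47: 21103 = 47·449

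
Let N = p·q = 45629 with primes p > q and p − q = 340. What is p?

Since p = q + 340, we have 45629 = q(q + 340), so q² + 340q − 45629 = 0.
Discriminant: 340² + 4·45629 = 115600 + 182516 = 298116; √298116 = 546.
q = (−340 + 546)/2 = 103, and p = q + 340 = 443.
Check: 103 · 443 = 45629.

443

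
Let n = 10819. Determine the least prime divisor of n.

10819 is odd.
Digit sum 19, not divisible by 3.
Ends in 9: not divisible by 5.
7: 10819 = 7·1545 + 4
11: 10819 = 11·983 + 6
13: 10819 = 13·832 + 3
17: 10819 = 17·636 + 7
19: 10819 = 19·569 + 8
23: 10819 = 23·470 + 9
29: 10819 = 29·373 + 2
31: 10819 = 31·349

31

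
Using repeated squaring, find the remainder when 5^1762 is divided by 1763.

1665

5^1 ≡ 5 (mod 1763)
5^2 ≡ 5^2 = 25 ≡ 25 (mod 1763)
5^4 ≡ 25^2 = 625 ≡ 625 (mod 1763)
5^8 ≡ 625^2 = 390625 ≡ 1002 (mod 1763)
5^16 ≡ 1002^2 = 1004004 ≡ 857 (mod 1763)
5^32 ≡ 857^2 = 734449 ≡ 1041 (mod 1763)
5^64 ≡ 1041^2 = 1083681 ≡ 1199 (mod 1763)
5^128 ≡ 1199^2 = 1437601 ≡ 756 (mod 1763)
5^256 ≡ 756^2 = 571536 ≡ 324 (mod 1763)
5^512 ≡ 324^2 = 104976 ≡ 959 (mod 1763)
5^1024 ≡ 959^2 = 919681 ≡ 1158 (mod 1763)
1762 = 1024 + 512 + 128 + 64 + 32 + 2 in binary powers of 2.
So 5^1762 ≡ 1158 · 959 · 756 · 1199 · 1041 · 25 ≡ 1665 (mod 1763).
Since 1665 ≠ 1, base 5 is a Fermat witness: 1763 is composite.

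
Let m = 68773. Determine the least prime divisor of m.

68773 is odd.
Digit sum 31, not divisible by 3.
Ends in 3: not divisible by 5.
7: 68773 = 7·9824 + 5
11: 68773 = 11·6252 + 1
13: 68773 = 13·5290 + 3
17: 68773 = 17·4045 + 8
19: 68773 = 19·3619 + 12
23: 68773 = 23·2990 + 3
29: 68773 = 29·2371 + 14
31: 68773 = 31·2218 + 15
37: 68773 = 37·1858 + 27
41: 68773 = 41·1677 + 16
43: 68773 = 43·1599 + 16
47: 68773 = 47·1463 + 12
53: 68773 = 53·1297 + 32
59: 68773 = 59·1165 + 38
61: 68773 = 61·1127 + 26
67: 68773 = 67·1026 + 31
71: 68773 = 71·968 + 45
73: 68773 = 73·942 + 7
79: 68773 = 79·870 + 43
83: 68773 = 83·828 + 49
89: 68773 = 89·772 + 65
97: 68773 = 97·709

97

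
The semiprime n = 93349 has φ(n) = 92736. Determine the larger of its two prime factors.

φ(n) = (p−1)(q−1) = n − (p+q) + 1, so p + q = 93349 − 92736 + 1 = 614.
p and q are the roots of t² − 614t + 93349 = 0.
Discriminant: 614² − 4·93349 = 376996 − 373396 = 3600; √3600 = 60.
q = (614 − 60)/2 = 277, p = (614 + 60)/2 = 337.
Check: 277 · 337 = 93349.

337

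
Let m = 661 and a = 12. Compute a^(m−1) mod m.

12^1 ≡ 12 (mod 661)
12^2 ≡ 12^2 = 144 ≡ 144 (mod 661)
12^4 ≡ 144^2 = 20736 ≡ 245 (mod 661)
12^8 ≡ 245^2 = 60025 ≡ 535 (mod 661)
12^16 ≡ 535^2 = 286225 ≡ 12 (mod 661)
12^32 ≡ 12^2 = 144 ≡ 144 (mod 661)
12^64 ≡ 144^2 = 20736 ≡ 245 (mod 661)
12^128 ≡ 245^2 = 60025 ≡ 535 (mod 661)
12^256 ≡ 535^2 = 286225 ≡ 12 (mod 661)
12^512 ≡ 12^2 = 144 ≡ 144 (mod 661)
660 = 512 + 128 + 16 + 4 in binary powers of 2.
So 12^660 ≡ 144 · 535 · 12 · 245 ≡ 1 (mod 661).
Since the result is 1, base 12 gives no evidence that 661 is composite.

1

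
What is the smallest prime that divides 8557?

43

8557 is odd.
Digit sum 25, not divisible by 3.
Ends in 7: not divisible by 5.
7: 8557 = 7·1222 + 3
11: 8557 = 11·777 + 10
13: 8557 = 13·658 + 3
17: 8557 = 17·503 + 6
19: 8557 = 19·450 + 7
23: 8557 = 23·372 + 1
29: 8557 = 29·295 + 2
31: 8557 = 31·276 + 1
37: 8557 = 37·231 + 10
41: 8557 = 41·208 + 29
43: 8557 = 43·199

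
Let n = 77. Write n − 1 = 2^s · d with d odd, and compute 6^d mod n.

77 − 1 = 76 = 2^2 · 19, so d = 19.
6^1 ≡ 6 (mod 77)
6^2 ≡ 6^2 = 36 ≡ 36 (mod 77)
6^4 ≡ 36^2 = 1296 ≡ 64 (mod 77)
6^8 ≡ 64^2 = 4096 ≡ 15 (mod 77)
6^16 ≡ 15^2 = 225 ≡ 71 (mod 77)
19 = 16 + 2 + 1 in binary powers of 2.
So 6^19 ≡ 71 · 36 · 6 ≡ 13 (mod 77).
Squaring chain: 13 → 15; never reaches −1, so base 6 is a Miller–Rabin witness that 77 is composite.

13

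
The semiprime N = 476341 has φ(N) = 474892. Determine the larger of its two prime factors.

947

φ(n) = (p−1)(q−1) = n − (p+q) + 1, so p + q = 476341 − 474892 + 1 = 1450.
p and q are the roots of t² − 1450t + 476341 = 0.
Discriminant: 1450² − 4·476341 = 2102500 − 1905364 = 197136; √197136 = 444.
q = (1450 − 444)/2 = 503, p = (1450 + 444)/2 = 947.
Check: 503 · 947 = 476341.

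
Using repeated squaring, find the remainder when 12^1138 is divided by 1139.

12^1 ≡ 12 (mod 1139)
12^2 ≡ 12^2 = 144 ≡ 144 (mod 1139)
12^4 ≡ 144^2 = 20736 ≡ 234 (mod 1139)
12^8 ≡ 234^2 = 54756 ≡ 84 (mod 1139)
12^16 ≡ 84^2 = 7056 ≡ 222 (mod 1139)
12^32 ≡ 222^2 = 49284 ≡ 307 (mod 1139)
12^64 ≡ 307^2 = 94249 ≡ 851 (mod 1139)
12^128 ≡ 851^2 = 724201 ≡ 936 (mod 1139)
12^256 ≡ 936^2 = 876096 ≡ 205 (mod 1139)
12^512 ≡ 205^2 = 42025 ≡ 1021 (mod 1139)
12^1024 ≡ 1021^2 = 1042441 ≡ 256 (mod 1139)
1138 = 1024 + 64 + 32 + 16 + 2 in binary powers of 2.
So 12^1138 ≡ 256 · 851 · 307 · 222 · 144 ≡ 892 (mod 1139).
Since 892 ≠ 1, base 12 is a Fermat witness: 1139 is composite.

892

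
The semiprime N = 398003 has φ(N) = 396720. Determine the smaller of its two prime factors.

523

φ(n) = (p−1)(q−1) = n − (p+q) + 1, so p + q = 398003 − 396720 + 1 = 1284.
p and q are the roots of t² − 1284t + 398003 = 0.
Discriminant: 1284² − 4·398003 = 1648656 − 1592012 = 56644; √56644 = 238.
q = (1284 − 238)/2 = 523, p = (1284 + 238)/2 = 761.
Check: 523 · 761 = 398003.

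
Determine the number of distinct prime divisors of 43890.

43890 = 2 · 21945
21945 = 3 · 7315
7315 = 5 · 1463
1463 = 7 · 209
209 = 11 · 19
43890 = 2 · 3 · 5 · 7 · 11 · 19, which has 6 distinct prime factors.

6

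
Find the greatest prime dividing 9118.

9118 = 2 · 4559
4559 = 47 · 97
97 is prime.
So 9118 = 2 · 47 · 97; the largest prime factor is 97.

97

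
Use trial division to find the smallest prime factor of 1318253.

29

1318253 is odd.
Digit sum 23, not divisible by 3.
Ends in 3: not divisible by 5.
7: 1318253 = 7·188321 + 6
11: 1318253 = 11·119841 + 2
13: 1318253 = 13·101404 + 1
17: 1318253 = 17·77544 + 5
19: 1318253 = 19·69381 + 14
23: 1318253 = 23·57315 + 8
29: 1318253 = 29·45457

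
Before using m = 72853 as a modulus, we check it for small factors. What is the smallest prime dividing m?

11

72853 is odd.
Digit sum 25, not divisible by 3.
Ends in 3: not divisible by 5.
7: 72853 = 7·10407 + 4
11: 72853 = 11·6623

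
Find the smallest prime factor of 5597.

29

5597 is odd.
Digit sum 26, not divisible by 3.
Ends in 7: not divisible by 5.
7: 5597 = 7·799 + 4
11: 5597 = 11·508 + 9
13: 5597 = 13·430 + 7
17: 5597 = 17·329 + 4
19: 5597 = 19·294 + 11
23: 5597 = 23·243 + 8
29: 5597 = 29·193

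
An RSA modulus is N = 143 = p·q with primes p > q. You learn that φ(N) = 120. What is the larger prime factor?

φ(n) = (p−1)(q−1) = n − (p+q) + 1, so p + q = 143 − 120 + 1 = 24.
p and q are the roots of t² − 24t + 143 = 0.
Discriminant: 24² − 4·143 = 576 − 572 = 4; √4 = 2.
q = (24 − 2)/2 = 11, p = (24 + 2)/2 = 13.
Check: 11 · 13 = 143.

13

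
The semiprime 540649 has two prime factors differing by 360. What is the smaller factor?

Since p = q + 360, we have 540649 = q(q + 360), so q² + 360q − 540649 = 0.
Discriminant: 360² + 4·540649 = 129600 + 2162596 = 2292196; √2292196 = 1514.
q = (−360 + 1514)/2 = 577, and p = q + 360 = 937.
Check: 577 · 937 = 540649.

577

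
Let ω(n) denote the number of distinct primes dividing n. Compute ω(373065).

373065 = 3 · 124355
124355 = 5 · 24871
24871 = 7 · 3553
3553 = 11 · 323
323 = 17 · 19
373065 = 3 · 5 · 7 · 11 · 17 · 19, which has 6 distinct prime factors.

6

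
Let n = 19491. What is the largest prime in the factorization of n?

19491 = 3 · 6497
6497 = 73 · 89
89 is prime.
So 19491 = 3 · 73 · 89; the largest prime factor is 89.

89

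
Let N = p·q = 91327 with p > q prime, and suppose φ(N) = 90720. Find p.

φ(n) = (p−1)(q−1) = n − (p+q) + 1, so p + q = 91327 − 90720 + 1 = 608.
p and q are the roots of t² − 608t + 91327 = 0.
Discriminant: 608² − 4·91327 = 369664 − 365308 = 4356; √4356 = 66.
q = (608 − 66)/2 = 271, p = (608 + 66)/2 = 337.
Check: 271 · 337 = 91327.

337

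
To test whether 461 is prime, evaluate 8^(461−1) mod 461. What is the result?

8^1 ≡ 8 (mod 461)
8^2 ≡ 8^2 = 64 ≡ 64 (mod 461)
8^4 ≡ 64^2 = 4096 ≡ 408 (mod 461)
8^8 ≡ 408^2 = 166464 ≡ 43 (mod 461)
8^16 ≡ 43^2 = 1849 ≡ 5 (mod 461)
8^32 ≡ 5^2 = 25 ≡ 25 (mod 461)
8^64 ≡ 25^2 = 625 ≡ 164 (mod 461)
8^128 ≡ 164^2 = 26896 ≡ 158 (mod 461)
8^256 ≡ 158^2 = 24964 ≡ 70 (mod 461)
460 = 256 + 128 + 64 + 8 + 4 in binary powers of 2.
So 8^460 ≡ 70 · 158 · 164 · 43 · 408 ≡ 1 (mod 461).
Since the result is 1, base 8 gives no evidence that 461 is composite.

1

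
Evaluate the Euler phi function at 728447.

699840

Factor: 728447 = 41 · 109 · 163.
φ(728447) = (41−1) · (109−1) · (163−1) = 40 · 108 · 162 = 699840.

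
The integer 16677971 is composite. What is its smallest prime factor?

71

16677971 is odd.
Digit sum 44, not divisible by 3.
Ends in 1: not divisible by 5.
7: 16677971 = 7·2382567 + 2
11: 16677971 = 11·1516179 + 2
13: 16677971 = 13·1282920 + 11
17: 16677971 = 17·981057 + 2
19: 16677971 = 19·877787 + 18
23: 16677971 = 23·725129 + 4
29: 16677971 = 29·575102 + 13
31: 16677971 = 31·537999 + 2
37: 16677971 = 37·450755 + 36
41: 16677971 = 41·406779 + 32
43: 16677971 = 43·387859 + 34
47: 16677971 = 47·354850 + 21
53: 16677971 = 53·314678 + 37
59: 16677971 = 59·282677 + 28
61: 16677971 = 61·273409 + 22
67: 16677971 = 67·248924 + 63
71: 16677971 = 71·234901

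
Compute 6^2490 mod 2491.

1865

6^1 ≡ 6 (mod 2491)
6^2 ≡ 6^2 = 36 ≡ 36 (mod 2491)
6^4 ≡ 36^2 = 1296 ≡ 1296 (mod 2491)
6^8 ≡ 1296^2 = 1679616 ≡ 682 (mod 2491)
6^16 ≡ 682^2 = 465124 ≡ 1798 (mod 2491)
6^32 ≡ 1798^2 = 3232804 ≡ 1977 (mod 2491)
6^64 ≡ 1977^2 = 3908529 ≡ 150 (mod 2491)
6^128 ≡ 150^2 = 22500 ≡ 81 (mod 2491)
6^256 ≡ 81^2 = 6561 ≡ 1579 (mod 2491)
6^512 ≡ 1579^2 = 2493241 ≡ 2241 (mod 2491)
6^1024 ≡ 2241^2 = 5022081 ≡ 225 (mod 2491)
6^2048 ≡ 225^2 = 50625 ≡ 805 (mod 2491)
2490 = 2048 + 256 + 128 + 32 + 16 + 8 + 2 in binary powers of 2.
So 6^2490 ≡ 805 · 1579 · 81 · 1977 · 1798 · 682 · 36 ≡ 1865 (mod 2491).
Since 1865 ≠ 1, base 6 is a Fermat witness: 2491 is composite.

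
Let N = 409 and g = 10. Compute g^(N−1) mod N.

1

10^1 ≡ 10 (mod 409)
10^2 ≡ 10^2 = 100 ≡ 100 (mod 409)
10^4 ≡ 100^2 = 10000 ≡ 184 (mod 409)
10^8 ≡ 184^2 = 33856 ≡ 318 (mod 409)
10^16 ≡ 318^2 = 101124 ≡ 101 (mod 409)
10^32 ≡ 101^2 = 10201 ≡ 385 (mod 409)
10^64 ≡ 385^2 = 148225 ≡ 167 (mod 409)
10^128 ≡ 167^2 = 27889 ≡ 77 (mod 409)
10^256 ≡ 77^2 = 5929 ≡ 203 (mod 409)
408 = 256 + 128 + 16 + 8 in binary powers of 2.
So 10^408 ≡ 203 · 77 · 101 · 318 ≡ 1 (mod 409).
Since the result is 1, base 10 gives no evidence that 409 is composite.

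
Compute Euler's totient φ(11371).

Factor: 11371 = 83 · 137.
φ(11371) = (83−1) · (137−1) = 82 · 136 = 11152.

11152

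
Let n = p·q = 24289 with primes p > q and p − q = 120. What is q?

107

Since p = q + 120, we have 24289 = q(q + 120), so q² + 120q − 24289 = 0.
Discriminant: 120² + 4·24289 = 14400 + 97156 = 111556; √111556 = 334.
q = (−120 + 334)/2 = 107, and p = q + 120 = 227.
Check: 107 · 227 = 24289.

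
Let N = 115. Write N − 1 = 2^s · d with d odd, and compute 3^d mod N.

115 − 1 = 114 = 2^1 · 57, so d = 57.
3^1 ≡ 3 (mod 115)
3^2 ≡ 3^2 = 9 ≡ 9 (mod 115)
3^4 ≡ 9^2 = 81 ≡ 81 (mod 115)
3^8 ≡ 81^2 = 6561 ≡ 6 (mod 115)
3^16 ≡ 6^2 = 36 ≡ 36 (mod 115)
3^32 ≡ 36^2 = 1296 ≡ 31 (mod 115)
57 = 32 + 16 + 8 + 1 in binary powers of 2.
So 3^57 ≡ 31 · 36 · 6 · 3 ≡ 78 (mod 115).
Squaring chain: 78; never reaches −1, so base 3 is a Miller–Rabin witness that 115 is composite.

78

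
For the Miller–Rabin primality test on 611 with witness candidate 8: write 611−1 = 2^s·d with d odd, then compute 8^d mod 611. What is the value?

307

611 − 1 = 610 = 2^1 · 305, so d = 305.
8^1 ≡ 8 (mod 611)
8^2 ≡ 8^2 = 64 ≡ 64 (mod 611)
8^4 ≡ 64^2 = 4096 ≡ 430 (mod 611)
8^8 ≡ 430^2 = 184900 ≡ 378 (mod 611)
8^16 ≡ 378^2 = 142884 ≡ 521 (mod 611)
8^32 ≡ 521^2 = 271441 ≡ 157 (mod 611)
8^64 ≡ 157^2 = 24649 ≡ 209 (mod 611)
8^128 ≡ 209^2 = 43681 ≡ 300 (mod 611)
8^256 ≡ 300^2 = 90000 ≡ 183 (mod 611)
305 = 256 + 32 + 16 + 1 in binary powers of 2.
So 8^305 ≡ 183 · 157 · 521 · 8 ≡ 307 (mod 611).
Squaring chain: 307; never reaches −1, so base 8 is a Miller–Rabin witness that 611 is composite.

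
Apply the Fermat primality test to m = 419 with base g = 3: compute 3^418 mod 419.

3^1 ≡ 3 (mod 419)
3^2 ≡ 3^2 = 9 ≡ 9 (mod 419)
3^4 ≡ 9^2 = 81 ≡ 81 (mod 419)
3^8 ≡ 81^2 = 6561 ≡ 276 (mod 419)
3^16 ≡ 276^2 = 76176 ≡ 337 (mod 419)
3^32 ≡ 337^2 = 113569 ≡ 20 (mod 419)
3^64 ≡ 20^2 = 400 ≡ 400 (mod 419)
3^128 ≡ 400^2 = 160000 ≡ 361 (mod 419)
3^256 ≡ 361^2 = 130321 ≡ 12 (mod 419)
418 = 256 + 128 + 32 + 2 in binary powers of 2.
So 3^418 ≡ 12 · 361 · 20 · 9 ≡ 1 (mod 419).
Since the result is 1, base 3 gives no evidence that 419 is composite.

1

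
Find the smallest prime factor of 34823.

97

34823 is odd.
Digit sum 20, not divisible by 3.
Ends in 3: not divisible by 5.
7: 34823 = 7·4974 + 5
11: 34823 = 11·3165 + 8
13: 34823 = 13·2678 + 9
17: 34823 = 17·2048 + 7
19: 34823 = 19·1832 + 15
23: 34823 = 23·1514 + 1
29: 34823 = 29·1200 + 23
31: 34823 = 31·1123 + 10
37: 34823 = 37·941 + 6
41: 34823 = 41·849 + 14
43: 34823 = 43·809 + 36
47: 34823 = 47·740 + 43
53: 34823 = 53·657 + 2
59: 34823 = 59·590 + 13
61: 34823 = 61·570 + 53
67: 34823 = 67·519 + 50
71: 34823 = 71·490 + 33
73: 34823 = 73·477 + 2
79: 34823 = 79·440 + 63
83: 34823 = 83·419 + 46
89: 34823 = 89·391 + 24
97: 34823 = 97·359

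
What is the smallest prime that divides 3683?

29

3683 is odd.
Digit sum 20, not divisible by 3.
Ends in 3: not divisible by 5.
7: 3683 = 7·526 + 1
11: 3683 = 11·334 + 9
13: 3683 = 13·283 + 4
17: 3683 = 17·216 + 11
19: 3683 = 19·193 + 16
23: 3683 = 23·160 + 3
29: 3683 = 29·127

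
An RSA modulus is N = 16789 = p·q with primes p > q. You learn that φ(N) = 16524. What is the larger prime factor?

163

φ(n) = (p−1)(q−1) = n − (p+q) + 1, so p + q = 16789 − 16524 + 1 = 266.
p and q are the roots of t² − 266t + 16789 = 0.
Discriminant: 266² − 4·16789 = 70756 − 67156 = 3600; √3600 = 60.
q = (266 − 60)/2 = 103, p = (266 + 60)/2 = 163.
Check: 103 · 163 = 16789.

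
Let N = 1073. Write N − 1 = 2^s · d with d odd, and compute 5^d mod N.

912

1073 − 1 = 1072 = 2^4 · 67, so d = 67.
5^1 ≡ 5 (mod 1073)
5^2 ≡ 5^2 = 25 ≡ 25 (mod 1073)
5^4 ≡ 25^2 = 625 ≡ 625 (mod 1073)
5^8 ≡ 625^2 = 390625 ≡ 53 (mod 1073)
5^16 ≡ 53^2 = 2809 ≡ 663 (mod 1073)
5^32 ≡ 663^2 = 439569 ≡ 712 (mod 1073)
5^64 ≡ 712^2 = 506944 ≡ 488 (mod 1073)
67 = 64 + 2 + 1 in binary powers of 2.
So 5^67 ≡ 488 · 25 · 5 ≡ 912 (mod 1073).
Squaring chain: 912 → 169 → 663 → 712; never reaches −1, so base 5 is a Miller–Rabin witness that 1073 is composite.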